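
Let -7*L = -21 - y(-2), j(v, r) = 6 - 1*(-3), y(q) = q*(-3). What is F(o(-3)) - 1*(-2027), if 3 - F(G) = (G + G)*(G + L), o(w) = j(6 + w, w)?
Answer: 12590/7 ≈ 1798.6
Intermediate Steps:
y(q) = -3*q
j(v, r) = 9 (j(v, r) = 6 + 3 = 9)
L = 27/7 (L = -(-21 - (-3)*(-2))/7 = -(-21 - 1*6)/7 = -(-21 - 6)/7 = -⅐*(-27) = 27/7 ≈ 3.8571)
o(w) = 9
F(G) = 3 - 2*G*(27/7 + G) (F(G) = 3 - (G + G)*(G + 27/7) = 3 - 2*G*(27/7 + G))
F(o(-3)) - 1*(-2027) = (3 - 2*9² - 54/7*9) - 1*(-2027) = (3 - 2*81 - 486/7) + 2027 = (3 - 162 - 486/7) + 2027 = -1599/7 + 2027 = 12590/7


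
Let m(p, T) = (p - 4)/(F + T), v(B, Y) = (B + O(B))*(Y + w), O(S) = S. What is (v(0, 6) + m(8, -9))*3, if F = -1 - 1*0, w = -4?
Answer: -6/5 ≈ -1.2000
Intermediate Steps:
v(B, Y) = 2*B*(-4 + Y) (v(B, Y) = (B + B)*(Y - 4) = (2*B)*(-4 + Y) = 2*B*(-4 + Y))
F = -1 (F = -1 + 0 = -1)
m(p, T) = (-4 + p)/(-1 + T) (m(p, T) = (p - 4)/(-1 + T) = (-4 + p)/(-1 + T))
(v(0, 6) + m(8, -9))*3 = (2*0*(-4 + 6) + (-4 + 8)/(-1 - 9))*3 = (2*0*2 + 4/(-10))*3 = (0 - 1/10*4)*3 = (0 - 2/5)*3 = -2/5*3 = -6/5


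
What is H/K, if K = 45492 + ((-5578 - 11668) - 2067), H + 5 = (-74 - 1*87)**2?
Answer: 25916/26179 ≈ 0.98995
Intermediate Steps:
H = 25916 (H = -5 + (-74 - 1*87)**2 = -5 + (-74 - 87)**2 = -5 + (-161)**2 = -5 + 25921 = 25916)
K = 26179 (K = 45492 + (-17246 - 2067) = 45492 - 19313 = 26179)
H/K = 25916/26179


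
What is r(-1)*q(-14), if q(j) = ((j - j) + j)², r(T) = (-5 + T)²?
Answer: 7056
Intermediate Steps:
q(j) = j² (q(j) = (0 + j)² = j²)
r(-1)*q(-14) = (-5 - 1)²*(-14)² = (-6)²*196 = 36*196 = 7056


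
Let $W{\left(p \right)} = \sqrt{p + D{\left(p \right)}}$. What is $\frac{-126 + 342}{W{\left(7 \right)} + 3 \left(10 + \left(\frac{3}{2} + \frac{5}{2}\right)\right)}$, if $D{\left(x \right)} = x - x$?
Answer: $\frac{1296}{251} - \frac{216 \sqrt{7}}{1757} \approx 4.8381$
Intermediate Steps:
$D{\left(x \right)} = 0$
$W{\left(p \right)} = \sqrt{p}$ ($W{\left(p \right)} = \sqrt{p + 0} = \sqrt{p}$)
$\frac{-126 + 342}{W{\left(7 \right)} + 3 \left(10 + \left(\frac{3}{2} + \frac{5}{2}\right)\right)} = \frac{-126 + 342}{\sqrt{7} + 3 \left(10 + \left(\frac{3}{2} + \frac{5}{2}\right)\right)} = \frac{216}{\sqrt{7} + 3 \left(10 + \left(3 \cdot \frac{1}{2} + 5 \cdot \frac{1}{2}\right)\right)} = \frac{216}{\sqrt{7} + 3 \left(10 + \left(\frac{3}{2} + \frac{5}{2}\right)\right)} = \frac{216}{\sqrt{7} + 3 \left(10 + 4\right)} = \frac{216}{\sqrt{7} + 3 \cdot 14} = \frac{216}{\sqrt{7} + 42} = \frac{216}{42 + \sqrt{7}}$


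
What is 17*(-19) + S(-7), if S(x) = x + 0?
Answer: -330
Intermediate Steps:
S(x) = x
17*(-19) + S(-7) = 17*(-19) - 7 = -323 - 7 = -330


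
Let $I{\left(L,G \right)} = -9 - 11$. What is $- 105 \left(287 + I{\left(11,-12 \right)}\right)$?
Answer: $-28035$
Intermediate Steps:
$I{\left(L,G \right)} = -20$
$- 105 \left(287 + I{\left(11,-12 \right)}\right) = - 105 \left(287 - 20\right) = \left(-105\right) 267 = -28035$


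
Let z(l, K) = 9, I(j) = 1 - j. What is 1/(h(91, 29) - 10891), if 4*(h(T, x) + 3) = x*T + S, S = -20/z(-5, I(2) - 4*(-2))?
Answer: -36/368453 ≈ -9.7706e-5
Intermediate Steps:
S = -20/9 ≈ -2.2222
h(T, x) = -32/9 + T*x/4 (h(T, x) = -3 + (x*T - 20/9)/4 = -3 + (T*x - 20/9)/4 = -3 + (-20/9 + T*x)/4 = -3 + (-5/9 + T*x/4) = -32/9 + T*x/4)
1/(h(91, 29) - 10891) = 1/((-32/9 + (¼)*91*29) - 10891) = 1/((-32/9 + 2639/4) - 10891) = 1/(23623/36 - 10891) = 1/(-368453/36) = -36/368453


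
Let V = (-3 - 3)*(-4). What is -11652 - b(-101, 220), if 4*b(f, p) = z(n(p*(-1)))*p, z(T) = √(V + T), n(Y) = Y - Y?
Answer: -11652 - 110*√6 ≈ -11921.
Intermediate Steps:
n(Y) = 0
V = 24 (V = -6*(-4) = 24)
z(T) = √(24 + T)
b(f, p) = p*√6/2 (b(f, p) = (√(24 + 0)*p)/4 = (√24*p)/4 = ((2*√6)*p)/4 = (2*p*√6)/4 = p*√6/2)
-11652 - b(-101, 220) = -11652 - 220*√6/2 = -11652 - 110*√6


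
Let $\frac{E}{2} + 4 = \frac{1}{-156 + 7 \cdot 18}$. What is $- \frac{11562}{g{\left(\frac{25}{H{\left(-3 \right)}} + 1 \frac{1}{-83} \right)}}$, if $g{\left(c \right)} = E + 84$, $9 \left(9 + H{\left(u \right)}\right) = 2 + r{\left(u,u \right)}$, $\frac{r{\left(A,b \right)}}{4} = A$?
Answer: $- \frac{173430}{1139} \approx -152.27$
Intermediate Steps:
$r{\left(A,b \right)} = 4 A$
$H{\left(u \right)} = - \frac{79}{9} + \frac{4 u}{9}$ ($H{\left(u \right)} = -9 + \frac{2 + 4 u}{9} = -9 + \left(\frac{2}{9} + \frac{4 u}{9}\right) = - \frac{79}{9} + \frac{4 u}{9}$)
$E = - \frac{121}{15}$ ($E = -8 + \frac{2}{-156 + 7 \cdot 18} = -8 + \frac{2}{-156 + 126} = -8 + \frac{2}{-30} = -8 + 2 \left(- \frac{1}{30}\right) = -8 - \frac{1}{15} = - \frac{121}{15} \approx -8.0667$)
$g{\left(c \right)} = \frac{1139}{15}$ ($g{\left(c \right)} = - \frac{121}{15} + 84 = \frac{1139}{15}$)
$- \frac{11562}{g{\left(\frac{25}{H{\left(-3 \right)}} + 1 \frac{1}{-83} \right)}} = - \frac{11562}{\frac{1139}{15}} = \left(-11562\right) \frac{15}{1139} = - \frac{173430}{1139}$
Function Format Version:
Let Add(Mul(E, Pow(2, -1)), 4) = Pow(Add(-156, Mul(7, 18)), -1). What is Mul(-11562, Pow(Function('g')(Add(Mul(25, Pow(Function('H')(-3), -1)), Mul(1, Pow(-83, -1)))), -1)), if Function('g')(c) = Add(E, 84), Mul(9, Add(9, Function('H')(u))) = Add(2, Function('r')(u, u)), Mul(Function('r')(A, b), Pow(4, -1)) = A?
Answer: Rational(-173430, 1139) ≈ -152.27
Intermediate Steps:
Function('r')(A, b) = Mul(4, A)
Function('H')(u) = Add(Rational(-79, 9), Mul(Rational(4, 9), u)) (Function('H')(u) = Add(-9, Mul(Rational(1, 9), Add(2, Mul(4, u)))) = Add(-9, Add(Rational(2, 9), Mul(Rational(4, 9), u))) = Add(Rational(-79, 9), Mul(Rational(4, 9), u)))
E = Rational(-121, 15) (E = Add(-8, Mul(2, Pow(Add(-156, Mul(7, 18)), -1))) = Add(-8, Mul(2, Pow(Add(-156, 126), -1))) = Add(-8, Mul(2, Pow(-30, -1))) = Add(-8, Mul(2, Rational(-1, 30))) = Add(-8, Rational(-1, 15)) = Rational(-121, 15) ≈ -8.0667)
Function('g')(c) = Rational(1139, 15) (Function('g')(c) = Add(Rational(-121, 15), 84) = Rational(1139, 15))
Mul(-11562, Pow(Function('g')(Add(Mul(25, Pow(Function('H')(-3), -1)), Mul(1, Pow(-83, -1)))), -1)) = Mul(-11562, Pow(Rational(1139, 15), -1)) = Mul(-11562, Rational(15, 1139)) = Rational(-173430, 1139)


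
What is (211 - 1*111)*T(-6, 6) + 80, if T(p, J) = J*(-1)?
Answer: -520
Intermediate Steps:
T(p, J) = -J
(211 - 1*111)*T(-6, 6) + 80 = (211 - 1*111)*(-1*6) + 80 = (211 - 111)*(-6) + 80 = 100*(-6) + 80 = -600 + 80 = -520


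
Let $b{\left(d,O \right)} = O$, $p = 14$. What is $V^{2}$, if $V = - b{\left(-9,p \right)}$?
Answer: $196$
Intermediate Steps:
$V = -14$ ($V = \left(-1\right) 14 = -14$)
$V^{2} = \left(-14\right)^{2} = 196$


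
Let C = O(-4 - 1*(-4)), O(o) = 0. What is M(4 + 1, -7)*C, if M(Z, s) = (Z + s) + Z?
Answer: 0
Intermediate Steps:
M(Z, s) = s + 2*Z
C = 0
M(4 + 1, -7)*C = (-7 + 2*(4 + 1))*0 = (-7 + 2*5)*0 = (-7 + 10)*0 = 3*0 = 0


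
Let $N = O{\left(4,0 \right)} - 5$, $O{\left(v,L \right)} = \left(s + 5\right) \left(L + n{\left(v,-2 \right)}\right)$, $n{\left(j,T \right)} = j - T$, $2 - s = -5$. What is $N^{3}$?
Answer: $300763$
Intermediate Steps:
$s = 7$ ($s = 2 - -5 = 2 + 5 = 7$)
$O{\left(v,L \right)} = 24 + 12 L + 12 v$ ($O{\left(v,L \right)} = \left(7 + 5\right) \left(L + \left(v - -2\right)\right) = 12 \left(L + \left(v + 2\right)\right) = 12 \left(L + \left(2 + v\right)\right) = 12 \left(2 + L + v\right) = 24 + 12 L + 12 v$)
$N = 67$ ($N = \left(24 + 12 \cdot 0 + 12 \cdot 4\right) - 5 = \left(24 + 0 + 48\right) - 5 = 72 - 5 = 67$)
$N^{3} = 67^{3} = 300763$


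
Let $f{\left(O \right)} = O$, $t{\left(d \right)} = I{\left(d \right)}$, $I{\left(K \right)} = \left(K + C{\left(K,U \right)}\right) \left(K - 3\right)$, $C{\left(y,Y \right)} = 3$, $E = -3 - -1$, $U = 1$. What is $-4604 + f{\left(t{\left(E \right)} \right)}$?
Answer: $-4609$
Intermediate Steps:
$E = -2$ ($E = -3 + 1 = -2$)
$I{\left(K \right)} = \left(-3 + K\right) \left(3 + K\right)$ ($I{\left(K \right)} = \left(K + 3\right) \left(K - 3\right) = \left(3 + K\right) \left(-3 + K\right) = \left(-3 + K\right) \left(3 + K\right)$)
$t{\left(d \right)} = -9 + d^{2}$
$-4604 + f{\left(t{\left(E \right)} \right)} = -4604 - \left(9 - \left(-2\right)^{2}\right) = -4604 + \left(-9 + 4\right) = -4604 - 5 = -4609$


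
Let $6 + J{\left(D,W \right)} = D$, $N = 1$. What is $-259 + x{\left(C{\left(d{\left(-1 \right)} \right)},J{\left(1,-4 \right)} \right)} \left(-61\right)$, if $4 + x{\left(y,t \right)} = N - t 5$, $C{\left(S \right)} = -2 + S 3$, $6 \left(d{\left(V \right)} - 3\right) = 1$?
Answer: $-1601$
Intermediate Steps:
$J{\left(D,W \right)} = -6 + D$
$d{\left(V \right)} = \frac{19}{6}$ ($d{\left(V \right)} = 3 + \frac{1}{6} \cdot 1 = 3 + \frac{1}{6} = \frac{19}{6}$)
$C{\left(S \right)} = -2 + 3 S$
$x{\left(y,t \right)} = -3 - 5 t$ ($x{\left(y,t \right)} = -4 - \left(-1 + t 5\right) = -4 - \left(-1 + 5 t\right) = -3 - 5 t$)
$-259 + x{\left(C{\left(d{\left(-1 \right)} \right)},J{\left(1,-4 \right)} \right)} \left(-61\right) = -259 + \left(-3 - 5 \left(-6 + 1\right)\right) \left(-61\right) = -259 + \left(-3 - -25\right) \left(-61\right) = -259 + \left(-3 + 25\right) \left(-61\right) = -259 + 22 \left(-61\right) = -259 - 1342 = -1601$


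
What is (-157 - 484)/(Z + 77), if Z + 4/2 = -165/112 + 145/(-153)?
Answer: -10984176/1243715 ≈ -8.8317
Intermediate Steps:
Z = -75757/17136 (Z = -2 + (-165/112 + 145/(-153)) = -2 + (-165*1/112 + 145*(-1/153)) = -2 + (-165/112 - 145/153) = -2 - 41485/17136 = -75757/17136 ≈ -4.4209)
(-157 - 484)/(Z + 77) = (-157 - 484)/(-75757/17136 + 77) = -641/1243715/17136 = -641*17136/1243715 = -10984176/1243715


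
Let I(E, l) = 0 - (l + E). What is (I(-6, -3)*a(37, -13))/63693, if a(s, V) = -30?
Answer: -10/2359 ≈ -0.0042391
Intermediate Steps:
I(E, l) = -E - l (I(E, l) = 0 - (E + l) = 0 + (-E - l) = -E - l)
(I(-6, -3)*a(37, -13))/63693 = ((-1*(-6) - 1*(-3))*(-30))/63693 = ((6 + 3)*(-30))*(1/63693) = (9*(-30))*(1/63693) = -270*1/63693 = -10/2359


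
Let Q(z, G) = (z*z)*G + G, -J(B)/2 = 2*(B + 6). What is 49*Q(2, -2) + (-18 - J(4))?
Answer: -468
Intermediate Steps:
J(B) = -24 - 4*B (J(B) = -4*(B + 6) = -4*(6 + B) = -2*(12 + 2*B) = -24 - 4*B)
Q(z, G) = G + G*z**2 (Q(z, G) = z**2*G + G = G*z**2 + G = G + G*z**2)
49*Q(2, -2) + (-18 - J(4)) = 49*(-2*(1 + 2**2)) + (-18 - (-24 - 4*4)) = 49*(-2*(1 + 4)) + (-18 - (-24 - 16)) = 49*(-2*5) + (-18 - 1*(-40)) = 49*(-10) + (-18 + 40) = -490 + 22 = -468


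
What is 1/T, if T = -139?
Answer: -1/139 ≈ -0.0071942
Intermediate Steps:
1/T = 1/(-139) = -1/139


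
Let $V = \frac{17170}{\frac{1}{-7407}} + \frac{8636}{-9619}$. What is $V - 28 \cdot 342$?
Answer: $- \frac{1223419129790}{9619} \approx -1.2719 \cdot 10^{8}$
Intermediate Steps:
$V = - \frac{1223327018246}{9619}$ ($V = \frac{17170}{- \frac{1}{7407}} + 8636 \left(- \frac{1}{9619}\right) = 17170 \left(-7407\right) - \frac{8636}{9619} = -127178190 - \frac{8636}{9619} = - \frac{1223327018246}{9619} \approx -1.2718 \cdot 10^{8}$)
$V - 28 \cdot 342 = - \frac{1223327018246}{9619} - 28 \cdot 342 = - \frac{1223327018246}{9619} - 9576 = - \frac{1223419129790}{9619}$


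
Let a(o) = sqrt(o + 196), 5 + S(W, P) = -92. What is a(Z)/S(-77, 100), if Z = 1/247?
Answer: -sqrt(11958011)/23959 ≈ -0.14433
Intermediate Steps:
Z = 1/247 ≈ 0.0040486
S(W, P) = -97 (S(W, P) = -5 - 92 = -97)
a(o) = sqrt(196 + o)
a(Z)/S(-77, 100) = sqrt(196 + 1/247)/(-97) = sqrt(48413/247)*(-1/97) = (sqrt(11958011)/247)*(-1/97) = -sqrt(11958011)/23959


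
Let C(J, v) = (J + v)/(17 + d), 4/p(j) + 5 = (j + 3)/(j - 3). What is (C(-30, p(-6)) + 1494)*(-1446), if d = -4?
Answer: -196277148/91 ≈ -2.1569e+6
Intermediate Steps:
p(j) = 4/(-5 + (3 + j)/(-3 + j)) (p(j) = 4/(-5 + (j + 3)/(j - 3)) = 4/(-5 + (3 + j)/(-3 + j)))
C(J, v) = J/13 + v/13 (C(J, v) = (J + v)/(17 - 4) = (J + v)/13 = (J + v)*(1/13) = J/13 + v/13)
(C(-30, p(-6)) + 1494)*(-1446) = (((1/13)*(-30) + (2*(3 - 1*(-6))/(-9 + 2*(-6)))/13) + 1494)*(-1446) = ((-30/13 + (2*(3 + 6)/(-9 - 12))/13) + 1494)*(-1446) = ((-30/13 + (2*9/(-21))/13) + 1494)*(-1446) = ((-30/13 + (2*(-1/21)*9)/13) + 1494)*(-1446) = ((-30/13 + (1/13)*(-6/7)) + 1494)*(-1446) = ((-30/13 - 6/91) + 1494)*(-1446) = (-216/91 + 1494)*(-1446) = (135738/91)*(-1446) = -196277148/91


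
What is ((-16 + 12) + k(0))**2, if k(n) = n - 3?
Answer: 49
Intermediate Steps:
k(n) = -3 + n
((-16 + 12) + k(0))**2 = ((-16 + 12) + (-3 + 0))**2 = (-4 - 3)**2 = (-7)**2 = 49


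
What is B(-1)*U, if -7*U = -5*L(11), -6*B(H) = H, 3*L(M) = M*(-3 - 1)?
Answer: -110/63 ≈ -1.7460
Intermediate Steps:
L(M) = -4*M/3 (L(M) = (M*(-3 - 1))/3 = (M*(-4))/3 = (-4*M)/3 = -4*M/3)
B(H) = -H/6
U = -220/21 (U = -(-5)*(-4/3*11)/7 = -(-5)*(-44)/(7*3) = -⅐*220/3 = -220/21 ≈ -10.476)
B(-1)*U = -⅙*(-1)*(-220/21) = (⅙)*(-220/21) = -110/63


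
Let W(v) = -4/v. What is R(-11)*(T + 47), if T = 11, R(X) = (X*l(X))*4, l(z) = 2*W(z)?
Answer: -1856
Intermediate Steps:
l(z) = -8/z (l(z) = 2*(-4/z) = -8/z)
R(X) = -32 (R(X) = (X*(-8/X))*4 = -8*4 = -32)
R(-11)*(T + 47) = -32*(11 + 47) = -32*58 = -1856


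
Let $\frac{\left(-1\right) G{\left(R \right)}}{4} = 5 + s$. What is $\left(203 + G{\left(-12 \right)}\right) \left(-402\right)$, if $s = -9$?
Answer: $-88038$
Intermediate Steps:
$G{\left(R \right)} = 16$ ($G{\left(R \right)} = - 4 \left(5 - 9\right) = \left(-4\right) \left(-4\right) = 16$)
$\left(203 + G{\left(-12 \right)}\right) \left(-402\right) = \left(203 + 16\right) \left(-402\right) = 219 \left(-402\right) = -88038$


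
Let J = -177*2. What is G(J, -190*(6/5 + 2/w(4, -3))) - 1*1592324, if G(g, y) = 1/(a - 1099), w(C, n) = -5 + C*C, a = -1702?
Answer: -4460099525/2801 ≈ -1.5923e+6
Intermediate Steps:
w(C, n) = -5 + C²
J = -354
G(g, y) = -1/2801 (G(g, y) = 1/(-1702 - 1099) = 1/(-2801) = -1/2801)
G(J, -190*(6/5 + 2/w(4, -3))) - 1*1592324 = -1/2801 - 1*1592324 = -1/2801 - 1592324 = -4460099525/2801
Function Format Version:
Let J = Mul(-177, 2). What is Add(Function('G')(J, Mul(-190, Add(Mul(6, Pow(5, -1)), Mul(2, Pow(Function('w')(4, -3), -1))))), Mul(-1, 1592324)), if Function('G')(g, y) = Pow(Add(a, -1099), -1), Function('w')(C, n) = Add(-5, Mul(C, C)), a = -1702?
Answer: Rational(-4460099525, 2801) ≈ -1.5923e+6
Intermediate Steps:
Function('w')(C, n) = Add(-5, Pow(C, 2))
J = -354
Function('G')(g, y) = Rational(-1, 2801) (Function('G')(g, y) = Pow(Add(-1702, -1099), -1) = Pow(-2801, -1) = Rational(-1, 2801))
Add(Function('G')(J, Mul(-190, Add(Mul(6, Pow(5, -1)), Mul(2, Pow(Function('w')(4, -3), -1))))), Mul(-1, 1592324)) = Add(Rational(-1, 2801), Mul(-1, 1592324)) = Add(Rational(-1, 2801), -1592324) = Rational(-4460099525, 2801)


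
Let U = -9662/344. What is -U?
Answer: 4831/172 ≈ 28.087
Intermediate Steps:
U = -4831/172 (U = -9662*1/344 = -4831/172 ≈ -28.087)
-U = -1*(-4831/172) = 4831/172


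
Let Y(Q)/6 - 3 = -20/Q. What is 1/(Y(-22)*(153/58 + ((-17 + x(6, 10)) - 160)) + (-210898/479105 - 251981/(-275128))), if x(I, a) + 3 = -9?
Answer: -3822640812760/16707088450024671 ≈ -0.00022880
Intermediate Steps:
Y(Q) = 18 - 120/Q (Y(Q) = 18 + 6*(-20/Q) = 18 - 120/Q)
x(I, a) = -12 (x(I, a) = -3 - 9 = -12)
1/(Y(-22)*(153/58 + ((-17 + x(6, 10)) - 160)) + (-210898/479105 - 251981/(-275128))) = 1/((18 - 120/(-22))*(153/58 + ((-17 - 12) - 160)) + (-210898/479105 - 251981/(-275128))) = 1/((18 - 120*(-1/22))*(153*(1/58) + (-29 - 160)) + (-210898*1/479105 - 251981*(-1/275128))) = 1/((18 + 60/11)*(153/58 - 189) + (-210898/479105 + 251981/275128)) = 1/((258/11)*(-10809/58) + 62701412061/131815200440) = 1/(-1394361/319 + 62701412061/131815200440) = 1/(-16707088450024671/3822640812760) = -3822640812760/16707088450024671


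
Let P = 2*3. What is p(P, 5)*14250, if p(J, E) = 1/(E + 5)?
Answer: 1425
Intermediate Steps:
P = 6
p(J, E) = 1/(5 + E)
p(P, 5)*14250 = 14250/(5 + 5) = 14250/10 = (⅒)*14250 = 1425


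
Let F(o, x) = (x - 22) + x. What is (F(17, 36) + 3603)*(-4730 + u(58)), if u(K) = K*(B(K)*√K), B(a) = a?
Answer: -17278690 + 12288692*√58 ≈ 7.6309e+7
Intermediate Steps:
F(o, x) = -22 + 2*x (F(o, x) = (-22 + x) + x = -22 + 2*x)
u(K) = K^(5/2) (u(K) = K*(K*√K) = K*K^(3/2) = K^(5/2))
(F(17, 36) + 3603)*(-4730 + u(58)) = ((-22 + 2*36) + 3603)*(-4730 + 58^(5/2)) = ((-22 + 72) + 3603)*(-4730 + 3364*√58) = (50 + 3603)*(-4730 + 3364*√58) = 3653*(-4730 + 3364*√58) = -17278690 + 12288692*√58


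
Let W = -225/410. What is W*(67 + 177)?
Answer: -5490/41 ≈ -133.90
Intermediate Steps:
W = -45/82 (W = -225*1/410 = -45/82 ≈ -0.54878)
W*(67 + 177) = -45*(67 + 177)/82 = -45/82*244 = -5490/41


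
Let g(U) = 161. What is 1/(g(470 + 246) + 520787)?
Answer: 1/520948 ≈ 1.9196e-6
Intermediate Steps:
1/(g(470 + 246) + 520787) = 1/(161 + 520787) = 1/520948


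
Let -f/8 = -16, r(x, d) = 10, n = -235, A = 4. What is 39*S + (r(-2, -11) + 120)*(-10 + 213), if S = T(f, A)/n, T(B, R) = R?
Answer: 6201494/235 ≈ 26389.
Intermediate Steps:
f = 128 (f = -8*(-16) = 128)
S = -4/235 (S = 4/(-235) = 4*(-1/235) = -4/235 ≈ -0.017021)
39*S + (r(-2, -11) + 120)*(-10 + 213) = 39*(-4/235) + (10 + 120)*(-10 + 213) = -156/235 + 130*203 = -156/235 + 26390 = 6201494/235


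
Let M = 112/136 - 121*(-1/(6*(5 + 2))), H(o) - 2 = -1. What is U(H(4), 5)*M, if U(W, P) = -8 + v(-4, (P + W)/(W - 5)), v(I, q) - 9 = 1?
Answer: 2645/357 ≈ 7.4090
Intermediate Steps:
H(o) = 1 (H(o) = 2 - 1 = 1)
M = 2645/714 (M = 112*(1/136) - 121/((-6*7)) = 14/17 - 121/(-42) = 14/17 - 121*(-1/42) = 14/17 + 121/42 = 2645/714 ≈ 3.7045)
v(I, q) = 10 (v(I, q) = 9 + 1 = 10)
U(W, P) = 2 (U(W, P) = -8 + 10 = 2)
U(H(4), 5)*M = 2*(2645/714) = 2645/357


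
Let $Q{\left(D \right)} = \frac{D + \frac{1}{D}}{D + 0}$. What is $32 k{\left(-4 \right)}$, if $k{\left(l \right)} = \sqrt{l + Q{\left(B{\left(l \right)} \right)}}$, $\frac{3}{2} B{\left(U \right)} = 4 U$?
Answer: $i \sqrt{3063} \approx 55.344 i$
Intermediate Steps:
$B{\left(U \right)} = \frac{8 U}{3}$ ($B{\left(U \right)} = \frac{2 \cdot 4 U}{3} = \frac{8 U}{3}$)
$Q{\left(D \right)} = \frac{D + \frac{1}{D}}{D}$
$k{\left(l \right)} = \sqrt{1 + l + \frac{9}{64 l^{2}}}$ ($k{\left(l \right)} = \sqrt{l + \left(1 + \frac{1}{\frac{64}{9} l^{2}}\right)} = \sqrt{l + \left(1 + \frac{9}{64 l^{2}}\right)} = \sqrt{1 + l + \frac{9}{64 l^{2}}}$)
$32 k{\left(-4 \right)} = 32 \frac{\sqrt{64 + \frac{9}{16} + 64 \left(-4\right)}}{8} = 32 \frac{\sqrt{64 + 9 \cdot \frac{1}{16} - 256}}{8} = 32 \frac{\sqrt{64 + \frac{9}{16} - 256}}{8} = 32 \frac{\sqrt{- \frac{3063}{16}}}{8} = 32 \frac{\frac{1}{4} i \sqrt{3063}}{8} = 32 \frac{i \sqrt{3063}}{32} = i \sqrt{3063}$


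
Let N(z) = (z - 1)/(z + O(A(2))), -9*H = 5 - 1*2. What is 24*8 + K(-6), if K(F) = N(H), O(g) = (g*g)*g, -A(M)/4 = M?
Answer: 295108/1537 ≈ 192.00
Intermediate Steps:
H = -1/3 (H = -(5 - 1*2)/9 = -(5 - 2)/9 = -1/9*3 = -1/3 ≈ -0.33333)
A(M) = -4*M
O(g) = g**3 (O(g) = g**2*g = g**3)
N(z) = (-1 + z)/(-512 + z) (N(z) = (z - 1)/(z + (-4*2)**3) = (-1 + z)/(z + (-8)**3) = (-1 + z)/(z - 512) = (-1 + z)/(-512 + z))
K(F) = 4/1537 (K(F) = (-1 - 1/3)/(-512 - 1/3) = -4/3/(-1537/3) = -3/1537*(-4/3) = 4/1537)
24*8 + K(-6) = 24*8 + 4/1537 = 192 + 4/1537 = 295108/1537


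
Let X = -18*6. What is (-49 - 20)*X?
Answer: 7452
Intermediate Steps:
X = -108
(-49 - 20)*X = (-49 - 20)*(-108) = -69*(-108) = 7452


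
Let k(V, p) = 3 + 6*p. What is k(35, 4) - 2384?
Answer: -2357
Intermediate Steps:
k(35, 4) - 2384 = (3 + 6*4) - 2384 = (3 + 24) - 2384 = 27 - 2384 = -2357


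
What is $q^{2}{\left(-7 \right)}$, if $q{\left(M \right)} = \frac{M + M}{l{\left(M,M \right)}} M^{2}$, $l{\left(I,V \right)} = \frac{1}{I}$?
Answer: $23059204$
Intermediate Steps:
$q{\left(M \right)} = 2 M^{4}$ ($q{\left(M \right)} = \frac{M + M}{\frac{1}{M}} M^{2} = 2 M M M^{2} = 2 M^{2} M^{2} = 2 M^{4}$)
$q^{2}{\left(-7 \right)} = \left(2 \left(-7\right)^{4}\right)^{2} = \left(2 \cdot 2401\right)^{2} = 4802^{2} = 23059204$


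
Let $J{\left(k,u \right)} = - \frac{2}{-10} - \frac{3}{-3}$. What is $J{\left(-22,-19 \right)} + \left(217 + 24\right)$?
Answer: $\frac{1211}{5} \approx 242.2$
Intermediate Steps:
$J{\left(k,u \right)} = \frac{6}{5}$ ($J{\left(k,u \right)} = \left(-2\right) \left(- \frac{1}{10}\right) - -1 = \frac{1}{5} + 1 = \frac{6}{5}$)
$J{\left(-22,-19 \right)} + \left(217 + 24\right) = \frac{6}{5} + \left(217 + 24\right) = \frac{6}{5} + 241 = \frac{1211}{5}$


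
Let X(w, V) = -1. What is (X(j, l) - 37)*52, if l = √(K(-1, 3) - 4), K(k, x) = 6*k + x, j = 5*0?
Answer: -1976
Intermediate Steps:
j = 0
K(k, x) = x + 6*k
l = I*√7 (l = √((3 + 6*(-1)) - 4) = √((3 - 6) - 4) = √(-3 - 4) = √(-7) = I*√7 ≈ 2.6458*I)
(X(j, l) - 37)*52 = (-1 - 37)*52 = -38*52 = -1976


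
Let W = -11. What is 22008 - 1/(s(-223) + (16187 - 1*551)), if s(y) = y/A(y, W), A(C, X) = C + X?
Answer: 80528306142/3659047 ≈ 22008.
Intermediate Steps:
s(y) = y/(-11 + y) (s(y) = y/(y - 11) = y/(-11 + y))
22008 - 1/(s(-223) + (16187 - 1*551)) = 22008 - 1/(-223/(-11 - 223) + (16187 - 1*551)) = 22008 - 1/(-223/(-234) + (16187 - 551)) = 22008 - 1/(-223*(-1/234) + 15636) = 22008 - 1/(223/234 + 15636) = 22008 - 1/3659047/234 = 22008 - 1*234/3659047 = 22008 - 234/3659047 = 80528306142/3659047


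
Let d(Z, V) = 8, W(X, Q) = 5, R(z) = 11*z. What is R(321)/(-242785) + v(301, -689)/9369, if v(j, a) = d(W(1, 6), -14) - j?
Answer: -104217944/2274652665 ≈ -0.045817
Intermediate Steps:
v(j, a) = 8 - j
R(321)/(-242785) + v(301, -689)/9369 = (11*321)/(-242785) + (8 - 1*301)/9369 = 3531*(-1/242785) + (8 - 301)*(1/9369) = -3531/242785 - 293*1/9369 = -3531/242785 - 293/9369 = -104217944/2274652665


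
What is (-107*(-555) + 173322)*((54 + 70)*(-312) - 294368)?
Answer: -77504462592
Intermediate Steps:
(-107*(-555) + 173322)*((54 + 70)*(-312) - 294368) = (59385 + 173322)*(124*(-312) - 294368) = 232707*(-38688 - 294368) = 232707*(-333056) = -77504462592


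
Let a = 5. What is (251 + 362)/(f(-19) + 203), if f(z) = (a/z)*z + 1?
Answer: 613/209 ≈ 2.9330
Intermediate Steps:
f(z) = 6 (f(z) = (5/z)*z + 1 = 5 + 1 = 6)
(251 + 362)/(f(-19) + 203) = (251 + 362)/(6 + 203) = 613/209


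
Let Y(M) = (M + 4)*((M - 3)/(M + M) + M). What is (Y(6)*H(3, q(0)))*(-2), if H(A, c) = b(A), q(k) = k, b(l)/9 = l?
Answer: -3375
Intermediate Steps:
b(l) = 9*l
H(A, c) = 9*A
Y(M) = (4 + M)*(M + (-3 + M)/(2*M)) (Y(M) = (4 + M)*((-3 + M)/((2*M)) + M) = (4 + M)*((-3 + M)*(1/(2*M)) + M) = (4 + M)*((-3 + M)/(2*M) + M) = (4 + M)*(M + (-3 + M)/(2*M)))
(Y(6)*H(3, q(0)))*(-2) = ((1/2 + 6**2 - 6/6 + (9/2)*6)*(9*3))*(-2) = ((1/2 + 36 - 6*1/6 + 27)*27)*(-2) = ((1/2 + 36 - 1 + 27)*27)*(-2) = ((125/2)*27)*(-2) = (3375/2)*(-2) = -3375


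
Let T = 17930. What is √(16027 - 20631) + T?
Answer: 17930 + 2*I*√1151 ≈ 17930.0 + 67.853*I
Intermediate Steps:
√(16027 - 20631) + T = √(16027 - 20631) + 17930 = √(-4604) + 17930 = 2*I*√1151 + 17930 = 17930 + 2*I*√1151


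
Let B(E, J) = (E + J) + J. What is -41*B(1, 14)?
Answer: -1189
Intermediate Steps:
B(E, J) = E + 2*J
-41*B(1, 14) = -41*(1 + 2*14) = -41*(1 + 28) = -41*29 = -1189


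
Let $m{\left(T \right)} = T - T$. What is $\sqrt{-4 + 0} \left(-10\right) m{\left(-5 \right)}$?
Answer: $0$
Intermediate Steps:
$m{\left(T \right)} = 0$
$\sqrt{-4 + 0} \left(-10\right) m{\left(-5 \right)} = \sqrt{-4 + 0} \left(-10\right) 0 = \sqrt{-4} \left(-10\right) 0 = 2 i \left(-10\right) 0 = - 20 i 0 = 0$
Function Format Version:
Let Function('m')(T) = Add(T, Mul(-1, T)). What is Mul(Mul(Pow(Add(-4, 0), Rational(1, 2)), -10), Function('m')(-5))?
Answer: 0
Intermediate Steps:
Function('m')(T) = 0
Mul(Mul(Pow(Add(-4, 0), Rational(1, 2)), -10), Function('m')(-5)) = Mul(Mul(Pow(Add(-4, 0), Rational(1, 2)), -10), 0) = Mul(Mul(Pow(-4, Rational(1, 2)), -10), 0) = Mul(Mul(Mul(2, I), -10), 0) = Mul(Mul(-20, I), 0) = 0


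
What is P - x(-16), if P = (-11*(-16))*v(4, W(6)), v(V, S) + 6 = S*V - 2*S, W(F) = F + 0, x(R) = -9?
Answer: 1065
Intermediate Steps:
W(F) = F
v(V, S) = -6 - 2*S + S*V (v(V, S) = -6 + (S*V - 2*S) = -6 + (-2*S + S*V) = -6 - 2*S + S*V)
P = 1056 (P = (-11*(-16))*(-6 - 2*6 + 6*4) = 176*(-6 - 12 + 24) = 176*6 = 1056)
P - x(-16) = 1056 - 1*(-9) = 1056 + 9 = 1065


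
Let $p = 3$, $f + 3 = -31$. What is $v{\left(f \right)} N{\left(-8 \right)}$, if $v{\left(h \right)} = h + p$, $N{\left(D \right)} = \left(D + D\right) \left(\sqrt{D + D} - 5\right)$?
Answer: $-2480 + 1984 i \approx -2480.0 + 1984.0 i$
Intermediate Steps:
$f = -34$ ($f = -3 - 31 = -34$)
$N{\left(D \right)} = 2 D \left(-5 + \sqrt{2} \sqrt{D}\right)$ ($N{\left(D \right)} = 2 D \left(\sqrt{2 D} - 5\right) = 2 D \left(\sqrt{2} \sqrt{D} - 5\right) = 2 D \left(-5 + \sqrt{2} \sqrt{D}\right)$)
$v{\left(h \right)} = 3 + h$ ($v{\left(h \right)} = h + 3 = 3 + h$)
$v{\left(f \right)} N{\left(-8 \right)} = \left(3 - 34\right) \left(\left(-10\right) \left(-8\right) + 2 \sqrt{2} \left(-8\right)^{\frac{3}{2}}\right) = - 31 \left(80 + 2 \sqrt{2} \left(- 16 i \sqrt{2}\right)\right) = - 31 \left(80 - 64 i\right) = -2480 + 1984 i$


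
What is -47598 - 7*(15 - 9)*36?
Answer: -49110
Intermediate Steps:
-47598 - 7*(15 - 9)*36 = -47598 - 7*6*36 = -47598 - 42*36 = -47598 - 1*1512 = -47598 - 1512 = -49110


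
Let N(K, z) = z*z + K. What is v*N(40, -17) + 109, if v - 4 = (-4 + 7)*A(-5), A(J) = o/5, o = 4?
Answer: 11073/5 ≈ 2214.6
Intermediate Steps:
A(J) = ⅘ (A(J) = 4/5 = 4*(⅕) = ⅘)
N(K, z) = K + z² (N(K, z) = z² + K = K + z²)
v = 32/5 (v = 4 + (-4 + 7)*(⅘) = 4 + 3*(⅘) = 4 + 12/5 = 32/5 ≈ 6.4000)
v*N(40, -17) + 109 = 32*(40 + (-17)²)/5 + 109 = 32*(40 + 289)/5 + 109 = (32/5)*329 + 109 = 10528/5 + 109 = 11073/5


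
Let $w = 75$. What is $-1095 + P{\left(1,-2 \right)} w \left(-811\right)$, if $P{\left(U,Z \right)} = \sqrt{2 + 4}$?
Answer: $-1095 - 60825 \sqrt{6} \approx -1.5009 \cdot 10^{5}$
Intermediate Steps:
$P{\left(U,Z \right)} = \sqrt{6}$
$-1095 + P{\left(1,-2 \right)} w \left(-811\right) = -1095 + \sqrt{6} \cdot 75 \left(-811\right) = -1095 + 75 \sqrt{6} \left(-811\right) = -1095 - 60825 \sqrt{6}$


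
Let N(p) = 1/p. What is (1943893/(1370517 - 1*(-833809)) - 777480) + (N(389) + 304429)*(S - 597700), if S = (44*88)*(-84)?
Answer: -240929447135709138679/857482814 ≈ -2.8097e+11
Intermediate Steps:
S = -325248 (S = 3872*(-84) = -325248)
(1943893/(1370517 - 1*(-833809)) - 777480) + (N(389) + 304429)*(S - 597700) = (1943893/(1370517 - 1*(-833809)) - 777480) + (1/389 + 304429)*(-325248 - 597700) = (1943893/(1370517 + 833809) - 777480) + (1/389 + 304429)*(-922948) = (1943893/2204326 - 777480) + (118422882/389)*(-922948) = (1943893*(1/2204326) - 777480) - 109298162096136/389 = (1943893/2204326 - 777480) - 109298162096136/389 = -1713817434587/2204326 - 109298162096136/389 = -240929447135709138679/857482814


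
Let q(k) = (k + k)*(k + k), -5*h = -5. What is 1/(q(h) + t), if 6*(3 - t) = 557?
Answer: -6/515 ≈ -0.011650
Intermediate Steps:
h = 1 (h = -⅕*(-5) = 1)
t = -539/6 (t = 3 - ⅙*557 = 3 - 557/6 = -539/6 ≈ -89.833)
q(k) = 4*k² (q(k) = (2*k)*(2*k) = 4*k²)
1/(q(h) + t) = 1/(4*1² - 539/6) = 1/(4*1 - 539/6) = 1/(4 - 539/6) = 1/(-515/6) = -6/515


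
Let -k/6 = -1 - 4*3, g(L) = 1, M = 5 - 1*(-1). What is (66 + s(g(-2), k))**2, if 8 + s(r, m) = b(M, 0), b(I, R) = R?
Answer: 3364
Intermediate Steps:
M = 6 (M = 5 + 1 = 6)
k = 78 (k = -6*(-1 - 4*3) = -6*(-1 - 12) = -6*(-13) = 78)
s(r, m) = -8 (s(r, m) = -8 + 0 = -8)
(66 + s(g(-2), k))**2 = (66 - 8)**2 = 58**2 = 3364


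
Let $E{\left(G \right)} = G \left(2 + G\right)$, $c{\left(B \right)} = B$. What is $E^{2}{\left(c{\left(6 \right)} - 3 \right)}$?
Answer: $225$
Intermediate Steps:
$E^{2}{\left(c{\left(6 \right)} - 3 \right)} = \left(\left(6 - 3\right) \left(2 + \left(6 - 3\right)\right)\right)^{2} = \left(3 \left(2 + 3\right)\right)^{2} = \left(3 \cdot 5\right)^{2} = 15^{2} = 225$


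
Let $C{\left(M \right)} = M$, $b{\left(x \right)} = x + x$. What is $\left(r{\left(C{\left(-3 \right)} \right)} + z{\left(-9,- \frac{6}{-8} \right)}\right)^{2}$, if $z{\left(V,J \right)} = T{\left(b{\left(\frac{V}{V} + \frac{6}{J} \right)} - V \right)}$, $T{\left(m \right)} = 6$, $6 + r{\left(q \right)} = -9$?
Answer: $81$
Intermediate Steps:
$b{\left(x \right)} = 2 x$
$r{\left(q \right)} = -15$ ($r{\left(q \right)} = -6 - 9 = -15$)
$z{\left(V,J \right)} = 6$
$\left(r{\left(C{\left(-3 \right)} \right)} + z{\left(-9,- \frac{6}{-8} \right)}\right)^{2} = \left(-15 + 6\right)^{2} = \left(-9\right)^{2} = 81$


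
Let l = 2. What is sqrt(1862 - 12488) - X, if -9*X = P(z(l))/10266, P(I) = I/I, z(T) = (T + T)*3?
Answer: 1/92394 + I*sqrt(10626) ≈ 1.0823e-5 + 103.08*I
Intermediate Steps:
z(T) = 6*T (z(T) = (2*T)*3 = 6*T)
P(I) = 1
X = -1/92394 (X = -1/(9*10266) = -1/9*1/10266 = -1/92394 ≈ -1.0823e-5)
sqrt(1862 - 12488) - X = sqrt(1862 - 12488) - 1*(-1/92394) = sqrt(-10626) + 1/92394 = I*sqrt(10626) + 1/92394 = 1/92394 + I*sqrt(10626)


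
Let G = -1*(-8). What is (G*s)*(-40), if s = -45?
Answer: 14400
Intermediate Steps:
G = 8
(G*s)*(-40) = (8*(-45))*(-40) = -360*(-40) = 14400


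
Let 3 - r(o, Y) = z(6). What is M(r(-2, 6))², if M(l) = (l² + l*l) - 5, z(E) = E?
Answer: 169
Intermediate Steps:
r(o, Y) = -3 (r(o, Y) = 3 - 1*6 = 3 - 6 = -3)
M(l) = -5 + 2*l² (M(l) = (l² + l²) - 5 = 2*l² - 5 = -5 + 2*l²)
M(r(-2, 6))² = (-5 + 2*(-3)²)² = (-5 + 2*9)² = (-5 + 18)² = 13² = 169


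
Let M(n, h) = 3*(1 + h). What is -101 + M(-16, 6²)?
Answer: 10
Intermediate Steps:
M(n, h) = 3 + 3*h
-101 + M(-16, 6²) = -101 + (3 + 3*6²) = -101 + (3 + 3*36) = -101 + (3 + 108) = -101 + 111 = 10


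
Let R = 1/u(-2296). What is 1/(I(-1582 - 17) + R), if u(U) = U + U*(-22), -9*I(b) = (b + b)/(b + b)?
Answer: -144648/16069 ≈ -9.0017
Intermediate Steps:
I(b) = -⅑ (I(b) = -(b + b)/(9*(b + b)) = -2*b/(9*(2*b)) = -2*b*1/(2*b)/9 = -⅑*1 = -⅑)
u(U) = -21*U (u(U) = U - 22*U = -21*U)
R = 1/48216 (R = 1/(-21*(-2296)) = 1/48216 ≈ 2.0740e-5)
1/(I(-1582 - 17) + R) = 1/(-⅑ + 1/48216) = 1/(-16069/144648) = -144648/16069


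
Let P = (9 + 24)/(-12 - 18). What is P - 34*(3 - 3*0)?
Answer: -1031/10 ≈ -103.10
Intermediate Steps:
P = -11/10 (P = 33/(-30) = 33*(-1/30) = -11/10 ≈ -1.1000)
P - 34*(3 - 3*0) = -11/10 - 34*(3 - 3*0) = -11/10 - 34*(3 + 0) = -11/10 - 34*3 = -11/10 - 102 = -1031/10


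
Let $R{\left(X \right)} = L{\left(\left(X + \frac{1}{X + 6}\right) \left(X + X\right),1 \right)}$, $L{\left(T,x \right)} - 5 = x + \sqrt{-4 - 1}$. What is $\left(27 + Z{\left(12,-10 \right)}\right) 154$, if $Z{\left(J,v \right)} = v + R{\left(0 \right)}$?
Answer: $3542 + 154 i \sqrt{5} \approx 3542.0 + 344.35 i$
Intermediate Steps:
$L{\left(T,x \right)} = 5 + x + i \sqrt{5}$ ($L{\left(T,x \right)} = 5 + \left(x + \sqrt{-4 - 1}\right) = 5 + \left(x + \sqrt{-5}\right) = 5 + \left(x + i \sqrt{5}\right) = 5 + x + i \sqrt{5}$)
$R{\left(X \right)} = 6 + i \sqrt{5}$ ($R{\left(X \right)} = 5 + 1 + i \sqrt{5} = 6 + i \sqrt{5}$)
$Z{\left(J,v \right)} = 6 + v + i \sqrt{5}$ ($Z{\left(J,v \right)} = v + \left(6 + i \sqrt{5}\right) = 6 + v + i \sqrt{5}$)
$\left(27 + Z{\left(12,-10 \right)}\right) 154 = \left(27 + \left(6 - 10 + i \sqrt{5}\right)\right) 154 = \left(27 - \left(4 - i \sqrt{5}\right)\right) 154 = \left(23 + i \sqrt{5}\right) 154 = 3542 + 154 i \sqrt{5}$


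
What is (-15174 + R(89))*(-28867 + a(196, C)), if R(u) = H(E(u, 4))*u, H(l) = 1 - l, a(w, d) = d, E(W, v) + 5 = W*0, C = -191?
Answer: 425409120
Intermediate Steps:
E(W, v) = -5 (E(W, v) = -5 + W*0 = -5 + 0 = -5)
R(u) = 6*u (R(u) = (1 - 1*(-5))*u = (1 + 5)*u = 6*u)
(-15174 + R(89))*(-28867 + a(196, C)) = (-15174 + 6*89)*(-28867 - 191) = (-15174 + 534)*(-29058) = -14640*(-29058) = 425409120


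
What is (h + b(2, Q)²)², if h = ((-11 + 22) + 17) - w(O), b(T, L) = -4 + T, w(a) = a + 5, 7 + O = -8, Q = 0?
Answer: 1764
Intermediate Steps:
O = -15 (O = -7 - 8 = -15)
w(a) = 5 + a
h = 38 (h = ((-11 + 22) + 17) - (5 - 15) = (11 + 17) - 1*(-10) = 28 + 10 = 38)
(h + b(2, Q)²)² = (38 + (-4 + 2)²)² = (38 + (-2)²)² = (38 + 4)² = 42² = 1764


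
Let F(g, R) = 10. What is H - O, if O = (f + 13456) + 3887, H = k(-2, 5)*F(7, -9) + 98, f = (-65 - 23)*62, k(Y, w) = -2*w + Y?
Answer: -11909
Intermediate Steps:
k(Y, w) = Y - 2*w
f = -5456 (f = -88*62 = -5456)
H = -22 (H = (-2 - 2*5)*10 + 98 = (-2 - 10)*10 + 98 = -12*10 + 98 = -120 + 98 = -22)
O = 11887 (O = (-5456 + 13456) + 3887 = 8000 + 3887 = 11887)
H - O = -22 - 1*11887 = -22 - 11887 = -11909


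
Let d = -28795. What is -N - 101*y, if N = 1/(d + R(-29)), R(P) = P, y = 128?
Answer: -372636671/28824 ≈ -12928.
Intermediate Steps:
N = -1/28824 (N = 1/(-28795 - 29) = 1/(-28824) = -1/28824 ≈ -3.4693e-5)
-N - 101*y = -1*(-1/28824) - 101*128 = 1/28824 - 1*12928 = 1/28824 - 12928 = -372636671/28824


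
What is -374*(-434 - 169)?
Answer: 225522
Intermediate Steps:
-374*(-434 - 169) = -374*(-603) = 225522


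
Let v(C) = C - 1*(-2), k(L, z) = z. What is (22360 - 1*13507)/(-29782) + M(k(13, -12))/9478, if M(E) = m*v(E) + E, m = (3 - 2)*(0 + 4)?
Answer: -42728699/141136898 ≈ -0.30275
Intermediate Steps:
v(C) = 2 + C (v(C) = C + 2 = 2 + C)
m = 4 (m = 1*4 = 4)
M(E) = 8 + 5*E (M(E) = 4*(2 + E) + E = (8 + 4*E) + E = 8 + 5*E)
(22360 - 1*13507)/(-29782) + M(k(13, -12))/9478 = (22360 - 1*13507)/(-29782) + (8 + 5*(-12))/9478 = (22360 - 13507)*(-1/29782) + (8 - 60)*(1/9478) = 8853*(-1/29782) - 52*1/9478 = -8853/29782 - 26/4739 = -42728699/141136898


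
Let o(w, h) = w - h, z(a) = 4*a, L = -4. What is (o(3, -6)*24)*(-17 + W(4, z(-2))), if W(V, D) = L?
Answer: -4536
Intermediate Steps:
W(V, D) = -4
(o(3, -6)*24)*(-17 + W(4, z(-2))) = ((3 - 1*(-6))*24)*(-17 - 4) = ((3 + 6)*24)*(-21) = (9*24)*(-21) = 216*(-21) = -4536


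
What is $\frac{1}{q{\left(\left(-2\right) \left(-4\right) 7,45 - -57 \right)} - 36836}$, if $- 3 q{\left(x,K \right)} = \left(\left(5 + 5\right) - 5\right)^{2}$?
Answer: $- \frac{3}{110533} \approx -2.7141 \cdot 10^{-5}$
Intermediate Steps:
$q{\left(x,K \right)} = - \frac{25}{3}$ ($q{\left(x,K \right)} = - \frac{\left(\left(5 + 5\right) - 5\right)^{2}}{3} = - \frac{\left(10 - 5\right)^{2}}{3} = - \frac{5^{2}}{3} = \left(- \frac{1}{3}\right) 25 = - \frac{25}{3}$)
$\frac{1}{q{\left(\left(-2\right) \left(-4\right) 7,45 - -57 \right)} - 36836} = \frac{1}{- \frac{25}{3} - 36836} = \frac{1}{- \frac{110533}{3}} = - \frac{3}{110533}$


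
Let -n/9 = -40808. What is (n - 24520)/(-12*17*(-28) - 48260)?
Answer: -85688/10637 ≈ -8.0556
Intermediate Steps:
n = 367272 (n = -9*(-40808) = 367272)
(n - 24520)/(-12*17*(-28) - 48260) = (367272 - 24520)/(-12*17*(-28) - 48260) = 342752/(-204*(-28) - 48260) = 342752/(5712 - 48260) = 342752/(-42548) = 342752*(-1/42548) = -85688/10637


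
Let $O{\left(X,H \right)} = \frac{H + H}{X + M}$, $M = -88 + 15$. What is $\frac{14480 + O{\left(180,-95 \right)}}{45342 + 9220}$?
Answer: $\frac{774585}{2919067} \approx 0.26535$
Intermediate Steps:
$M = -73$
$O{\left(X,H \right)} = \frac{2 H}{-73 + X}$ ($O{\left(X,H \right)} = \frac{H + H}{X - 73} = \frac{2 H}{-73 + X}$)
$\frac{14480 + O{\left(180,-95 \right)}}{45342 + 9220} = \frac{14480 + 2 \left(-95\right) \frac{1}{-73 + 180}}{45342 + 9220} = \frac{14480 + 2 \left(-95\right) \frac{1}{107}}{54562} = \left(14480 + 2 \left(-95\right) \frac{1}{107}\right) \frac{1}{54562} = \left(14480 - \frac{190}{107}\right) \frac{1}{54562} = \frac{1549170}{107} \cdot \frac{1}{54562} = \frac{774585}{2919067}$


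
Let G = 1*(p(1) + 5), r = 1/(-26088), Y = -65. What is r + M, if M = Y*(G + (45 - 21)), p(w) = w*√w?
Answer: -50871601/26088 ≈ -1950.0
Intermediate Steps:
p(w) = w^(3/2)
r = -1/26088 ≈ -3.8332e-5
G = 6 (G = 1*(1^(3/2) + 5) = 1*(1 + 5) = 1*6 = 6)
M = -1950 (M = -65*(6 + (45 - 21)) = -65*(6 + 24) = -65*30 = -1950)
r + M = -1/26088 - 1950 = -50871601/26088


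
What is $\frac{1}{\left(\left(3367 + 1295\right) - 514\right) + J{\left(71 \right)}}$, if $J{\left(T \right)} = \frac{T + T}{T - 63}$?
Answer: $\frac{4}{16663} \approx 0.00024005$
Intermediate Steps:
$J{\left(T \right)} = \frac{2 T}{-63 + T}$
$\frac{1}{\left(\left(3367 + 1295\right) - 514\right) + J{\left(71 \right)}} = \frac{1}{\left(\left(3367 + 1295\right) - 514\right) + 2 \cdot 71 \frac{1}{-63 + 71}} = \frac{1}{\left(4662 - 514\right) + 2 \cdot 71 \cdot \frac{1}{8}} = \frac{1}{4148 + 2 \cdot 71 \cdot \frac{1}{8}} = \frac{1}{4148 + \frac{71}{4}} = \frac{1}{\frac{16663}{4}} = \frac{4}{16663}$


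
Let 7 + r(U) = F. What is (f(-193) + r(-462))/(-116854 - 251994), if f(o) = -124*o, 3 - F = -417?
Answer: -24345/368848 ≈ -0.066003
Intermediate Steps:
F = 420 (F = 3 - 1*(-417) = 3 + 417 = 420)
r(U) = 413 (r(U) = -7 + 420 = 413)
(f(-193) + r(-462))/(-116854 - 251994) = (-124*(-193) + 413)/(-116854 - 251994) = (23932 + 413)/(-368848) = 24345*(-1/368848) = -24345/368848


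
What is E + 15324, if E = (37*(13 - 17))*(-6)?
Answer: 16212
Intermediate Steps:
E = 888 (E = (37*(-4))*(-6) = -148*(-6) = 888)
E + 15324 = 888 + 15324 = 16212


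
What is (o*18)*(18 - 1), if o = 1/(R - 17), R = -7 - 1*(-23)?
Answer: -306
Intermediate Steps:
R = 16 (R = -7 + 23 = 16)
o = -1 (o = 1/(16 - 17) = 1/(-1) = -1)
(o*18)*(18 - 1) = (-1*18)*(18 - 1) = -18*17 = -306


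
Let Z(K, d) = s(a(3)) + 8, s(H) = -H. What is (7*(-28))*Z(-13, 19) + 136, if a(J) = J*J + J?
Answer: 920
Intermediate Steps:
a(J) = J + J**2 (a(J) = J**2 + J = J + J**2)
Z(K, d) = -4 (Z(K, d) = -3*(1 + 3) + 8 = -3*4 + 8 = -1*12 + 8 = -12 + 8 = -4)
(7*(-28))*Z(-13, 19) + 136 = (7*(-28))*(-4) + 136 = -196*(-4) + 136 = 784 + 136 = 920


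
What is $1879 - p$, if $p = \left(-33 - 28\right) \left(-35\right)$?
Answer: $-256$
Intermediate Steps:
$p = 2135$ ($p = \left(-61\right) \left(-35\right) = 2135$)
$1879 - p = 1879 - 2135 = -256$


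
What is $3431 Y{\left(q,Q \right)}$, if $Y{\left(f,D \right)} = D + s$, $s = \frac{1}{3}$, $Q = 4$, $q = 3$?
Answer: $\frac{44603}{3} \approx 14868.0$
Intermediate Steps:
$s = \frac{1}{3} \approx 0.33333$
$Y{\left(f,D \right)} = \frac{1}{3} + D$ ($Y{\left(f,D \right)} = D + \frac{1}{3} = \frac{1}{3} + D$)
$3431 Y{\left(q,Q \right)} = 3431 \left(\frac{1}{3} + 4\right) = 3431 \cdot \frac{13}{3} = \frac{44603}{3}$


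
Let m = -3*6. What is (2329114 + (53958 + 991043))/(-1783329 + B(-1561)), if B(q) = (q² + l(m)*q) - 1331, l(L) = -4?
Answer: 224941/43887 ≈ 5.1255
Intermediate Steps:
m = -18
B(q) = -1331 + q² - 4*q (B(q) = (q² - 4*q) - 1331 = -1331 + q² - 4*q)
(2329114 + (53958 + 991043))/(-1783329 + B(-1561)) = (2329114 + (53958 + 991043))/(-1783329 + (-1331 + (-1561)² - 4*(-1561))) = (2329114 + 1045001)/(-1783329 + (-1331 + 2436721 + 6244)) = 3374115/(-1783329 + 2441634) = 3374115/658305 = 3374115*(1/658305) = 224941/43887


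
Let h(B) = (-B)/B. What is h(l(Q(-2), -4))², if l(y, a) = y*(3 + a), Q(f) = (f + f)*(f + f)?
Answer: 1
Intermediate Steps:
Q(f) = 4*f² (Q(f) = (2*f)*(2*f) = 4*f²)
h(B) = -1
h(l(Q(-2), -4))² = (-1)² = 1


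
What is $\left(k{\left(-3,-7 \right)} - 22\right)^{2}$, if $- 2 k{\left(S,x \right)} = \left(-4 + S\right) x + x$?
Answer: $1849$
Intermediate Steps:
$k{\left(S,x \right)} = - \frac{x}{2} - \frac{x \left(-4 + S\right)}{2}$ ($k{\left(S,x \right)} = - \frac{\left(-4 + S\right) x + x}{2} = - \frac{x \left(-4 + S\right) + x}{2} = - \frac{x + x \left(-4 + S\right)}{2} = - \frac{x}{2} - \frac{x \left(-4 + S\right)}{2}$)
$\left(k{\left(-3,-7 \right)} - 22\right)^{2} = \left(\frac{1}{2} \left(-7\right) \left(3 - -3\right) - 22\right)^{2} = \left(\frac{1}{2} \left(-7\right) \left(3 + 3\right) - 22\right)^{2} = \left(\frac{1}{2} \left(-7\right) 6 - 22\right)^{2} = \left(-21 - 22\right)^{2} = \left(-43\right)^{2} = 1849$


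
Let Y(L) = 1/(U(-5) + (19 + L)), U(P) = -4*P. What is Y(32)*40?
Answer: 40/71 ≈ 0.56338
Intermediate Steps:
Y(L) = 1/(39 + L) (Y(L) = 1/(-4*(-5) + (19 + L)) = 1/(20 + (19 + L)) = 1/(39 + L))
Y(32)*40 = 40/(39 + 32) = 40/71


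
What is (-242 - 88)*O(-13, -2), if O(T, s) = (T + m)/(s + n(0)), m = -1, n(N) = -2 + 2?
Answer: -2310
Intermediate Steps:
n(N) = 0
O(T, s) = (-1 + T)/s (O(T, s) = (T - 1)/(s + 0) = (-1 + T)/s)
(-242 - 88)*O(-13, -2) = (-242 - 88)*((-1 - 13)/(-2)) = -(-165)*(-14) = -330*7 = -2310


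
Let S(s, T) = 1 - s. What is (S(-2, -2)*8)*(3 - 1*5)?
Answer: -48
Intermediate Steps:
(S(-2, -2)*8)*(3 - 1*5) = ((1 - 1*(-2))*8)*(3 - 1*5) = ((1 + 2)*8)*(3 - 5) = (3*8)*(-2) = 24*(-2) = -48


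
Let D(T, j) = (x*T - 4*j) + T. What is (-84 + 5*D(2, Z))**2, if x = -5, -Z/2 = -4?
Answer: 80656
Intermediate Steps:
Z = 8 (Z = -2*(-4) = 8)
D(T, j) = -4*T - 4*j (D(T, j) = (-5*T - 4*j) + T = -4*T - 4*j)
(-84 + 5*D(2, Z))**2 = (-84 + 5*(-4*2 - 4*8))**2 = (-84 + 5*(-8 - 32))**2 = (-84 + 5*(-40))**2 = (-84 - 200)**2 = (-284)**2 = 80656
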